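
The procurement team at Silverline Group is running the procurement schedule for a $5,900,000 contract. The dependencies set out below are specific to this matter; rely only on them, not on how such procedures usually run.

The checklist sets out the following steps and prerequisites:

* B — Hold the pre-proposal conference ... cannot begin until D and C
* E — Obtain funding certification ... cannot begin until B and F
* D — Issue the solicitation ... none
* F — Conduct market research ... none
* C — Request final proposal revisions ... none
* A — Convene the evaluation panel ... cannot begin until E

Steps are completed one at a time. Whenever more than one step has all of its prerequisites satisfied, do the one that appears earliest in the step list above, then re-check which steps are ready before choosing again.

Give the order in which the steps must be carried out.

D F C B E A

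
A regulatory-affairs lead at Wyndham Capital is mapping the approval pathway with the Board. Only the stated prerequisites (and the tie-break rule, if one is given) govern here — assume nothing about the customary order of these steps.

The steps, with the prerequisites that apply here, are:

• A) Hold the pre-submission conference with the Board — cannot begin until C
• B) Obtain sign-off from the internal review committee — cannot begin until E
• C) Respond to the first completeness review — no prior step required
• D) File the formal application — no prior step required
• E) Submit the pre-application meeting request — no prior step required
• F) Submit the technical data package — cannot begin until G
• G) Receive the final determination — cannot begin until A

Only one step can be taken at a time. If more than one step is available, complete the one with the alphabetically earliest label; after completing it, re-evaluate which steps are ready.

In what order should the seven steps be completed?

C, A, D, E, B, G, F

Nothing is required for C, D and E. C has the earlier label → C first.
A now also ready, so the ready set is {A, D, E}; A has the earlier label → A.
Now D, E and G have their prerequisites met. D has the earlier label, so D next.
Now E and G have their prerequisites met. E has the earlier label, so E next.
B now also ready, so the ready set is {B, G}; B has the earlier label → B.
Next only G has its prerequisites met → G.
F needed G, now all done → F.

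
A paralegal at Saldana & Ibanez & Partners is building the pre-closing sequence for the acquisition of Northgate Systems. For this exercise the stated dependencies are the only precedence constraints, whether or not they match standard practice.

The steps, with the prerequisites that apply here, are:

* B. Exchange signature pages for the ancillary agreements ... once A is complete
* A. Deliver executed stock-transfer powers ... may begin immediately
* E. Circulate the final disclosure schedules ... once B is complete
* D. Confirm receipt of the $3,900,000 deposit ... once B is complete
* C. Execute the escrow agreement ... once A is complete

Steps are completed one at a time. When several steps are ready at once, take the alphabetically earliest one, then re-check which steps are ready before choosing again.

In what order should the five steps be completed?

A, B, C, D, E

Only A has no prerequisites, so it is first.
Ready: B and C. B has the earlier label → B.
Ready: C, D and E. C has the earlier label → C.
D and E are both available; D has the earlier label → D.
E needed B, now all done → E.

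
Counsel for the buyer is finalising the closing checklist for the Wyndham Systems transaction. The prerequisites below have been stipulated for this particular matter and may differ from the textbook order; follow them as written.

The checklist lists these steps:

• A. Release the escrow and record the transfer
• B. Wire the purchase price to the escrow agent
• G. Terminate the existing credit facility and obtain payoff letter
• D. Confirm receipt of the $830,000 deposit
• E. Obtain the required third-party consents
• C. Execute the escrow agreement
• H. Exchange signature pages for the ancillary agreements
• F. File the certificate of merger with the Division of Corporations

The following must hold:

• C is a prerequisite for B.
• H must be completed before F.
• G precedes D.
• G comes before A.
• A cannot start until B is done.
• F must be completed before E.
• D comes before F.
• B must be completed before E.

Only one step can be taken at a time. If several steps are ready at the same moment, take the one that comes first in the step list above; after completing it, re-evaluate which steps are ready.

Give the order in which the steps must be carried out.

Nothing is required for G, C and H. G is listed earlier → G first.
D now also ready, so the ready set is {D, C, H}; D is listed earlier → D.
Ready: C and H. C is listed earlier → C.
Now B and H have their prerequisites met. B is listed earlier, so B next.
Ready: A and H. A is listed earlier → A.
H is the only step now ready → H.
F is the only step now ready → F.
That leaves E as the only ready step → E.

G D C B A H F E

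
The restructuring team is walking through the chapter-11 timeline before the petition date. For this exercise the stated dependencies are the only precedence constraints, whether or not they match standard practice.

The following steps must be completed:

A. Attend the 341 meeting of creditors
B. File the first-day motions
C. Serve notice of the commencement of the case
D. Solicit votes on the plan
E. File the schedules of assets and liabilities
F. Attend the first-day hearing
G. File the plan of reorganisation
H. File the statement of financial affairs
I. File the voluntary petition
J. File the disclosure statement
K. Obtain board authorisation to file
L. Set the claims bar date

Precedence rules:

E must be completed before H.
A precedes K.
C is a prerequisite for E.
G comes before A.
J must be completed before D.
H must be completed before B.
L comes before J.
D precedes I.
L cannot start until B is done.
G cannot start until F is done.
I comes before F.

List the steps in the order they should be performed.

C, E, H, B, L, J, D, I, F, G, A, K

Only C has no prerequisites, so it is first.
Next only E has its prerequisites met → E.
That leaves H as the only ready step → H.
B needed H, now all done → B.
L is the only step now ready → L.
J needed L, now all done → J.
That leaves D as the only ready step → D.
That leaves I as the only ready step → I.
F is the only step now ready → F.
G needed F, now all done → G.
Next only A has its prerequisites met → A.
K is the only step now ready → K.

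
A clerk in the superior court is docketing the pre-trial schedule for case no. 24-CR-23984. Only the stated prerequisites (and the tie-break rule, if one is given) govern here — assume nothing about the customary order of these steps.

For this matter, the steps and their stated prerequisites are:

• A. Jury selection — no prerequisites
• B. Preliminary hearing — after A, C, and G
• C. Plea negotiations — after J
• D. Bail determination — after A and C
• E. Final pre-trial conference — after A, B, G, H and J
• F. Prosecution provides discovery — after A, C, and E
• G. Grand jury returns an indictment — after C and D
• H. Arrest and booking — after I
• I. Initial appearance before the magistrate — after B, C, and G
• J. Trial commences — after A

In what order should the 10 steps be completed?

A J C D G B I H E F

A has no prerequisites → A first.
J is the only step now ready → J.
C is the only step now ready → C.
D needed A and C, now all done → D.
G needed C and D, now all done → G.
That leaves B as the only ready step → B.
I is the only step now ready → I.
H needed I, now all done → H.
That leaves E as the only ready step → E.
That leaves F as the only ready step → F.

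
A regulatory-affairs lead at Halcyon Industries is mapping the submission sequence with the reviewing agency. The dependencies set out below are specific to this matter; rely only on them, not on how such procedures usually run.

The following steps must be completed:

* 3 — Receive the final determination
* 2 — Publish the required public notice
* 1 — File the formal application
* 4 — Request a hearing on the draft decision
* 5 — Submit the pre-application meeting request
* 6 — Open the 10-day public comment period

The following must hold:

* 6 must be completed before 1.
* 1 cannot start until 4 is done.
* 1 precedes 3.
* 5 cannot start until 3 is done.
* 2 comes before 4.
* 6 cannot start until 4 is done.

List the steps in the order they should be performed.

2 has no prerequisites → 2 first.
4 is the only step now ready → 4.
6 needed 4, now all done → 6.
1 needed 4 and 6, now all done → 1.
Next only 3 has its prerequisites met → 3.
5 needed 3, now all done → 5.

2, 4, 6, 1, 3, 5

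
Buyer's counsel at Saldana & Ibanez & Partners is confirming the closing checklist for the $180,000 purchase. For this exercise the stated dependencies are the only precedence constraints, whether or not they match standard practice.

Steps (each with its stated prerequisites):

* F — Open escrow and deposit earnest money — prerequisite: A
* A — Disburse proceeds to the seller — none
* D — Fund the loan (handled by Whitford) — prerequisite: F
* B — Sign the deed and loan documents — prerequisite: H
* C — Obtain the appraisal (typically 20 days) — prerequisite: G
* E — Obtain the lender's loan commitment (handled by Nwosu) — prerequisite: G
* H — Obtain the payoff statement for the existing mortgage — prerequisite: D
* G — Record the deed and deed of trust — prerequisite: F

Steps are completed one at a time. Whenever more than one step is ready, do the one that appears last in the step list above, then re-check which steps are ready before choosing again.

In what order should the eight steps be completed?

Only A has no prerequisites, so it is first.
F is the only step now ready → F.
Now G and D have their prerequisites met. G is listed later, so G next.
E and C now also ready, so the ready set is {E, C, D}; E is listed later → E.
Ready: C and D. C is listed later → C.
That leaves D as the only ready step → D.
H needed D, now all done → H.
That leaves B as the only ready step → B.

A → F → G → E → C → D → H → B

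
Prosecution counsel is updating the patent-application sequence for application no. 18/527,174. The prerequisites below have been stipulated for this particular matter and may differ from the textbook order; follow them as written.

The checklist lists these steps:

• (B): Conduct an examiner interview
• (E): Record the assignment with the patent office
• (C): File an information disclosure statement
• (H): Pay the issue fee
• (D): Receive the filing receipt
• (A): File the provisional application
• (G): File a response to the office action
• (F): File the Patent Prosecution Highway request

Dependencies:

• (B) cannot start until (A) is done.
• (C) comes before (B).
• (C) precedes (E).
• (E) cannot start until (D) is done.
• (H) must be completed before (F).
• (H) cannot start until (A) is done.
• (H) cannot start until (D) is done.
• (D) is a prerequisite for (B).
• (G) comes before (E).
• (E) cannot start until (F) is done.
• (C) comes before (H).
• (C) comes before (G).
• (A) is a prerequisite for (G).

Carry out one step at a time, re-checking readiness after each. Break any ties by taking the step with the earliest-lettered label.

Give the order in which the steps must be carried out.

(A) (C) (D) (B) (G) (H) (F) (E)

(A), (C) and (D) have no prerequisites; (A) has the earlier label, so (A) is first.
(C) and (D) are both available; (C) has the earlier label → (C).
(D) and (G) are both available; (D) has the earlier label → (D).
Now (B), (G) and (H) have their prerequisites met. (B) has the earlier label, so (B) next.
Ready: (G) and (H). (G) has the earlier label → (G).
(H) is the only step now ready → (H).
(F) needed (H), now all done → (F).
(E) needed (C), (D), (F) and (G), now all done → (E).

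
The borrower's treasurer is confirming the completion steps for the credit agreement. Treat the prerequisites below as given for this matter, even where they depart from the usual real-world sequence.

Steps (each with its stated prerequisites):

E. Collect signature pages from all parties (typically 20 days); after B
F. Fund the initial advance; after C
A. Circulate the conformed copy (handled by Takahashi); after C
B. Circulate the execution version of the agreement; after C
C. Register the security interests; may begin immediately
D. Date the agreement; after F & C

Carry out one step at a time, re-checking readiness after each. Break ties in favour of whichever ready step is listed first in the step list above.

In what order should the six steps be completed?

C has no prerequisites → C first.
Ready: F, A and B. F is listed earlier → F.
Now A, B and D have their prerequisites met. A is listed earlier, so A next.
Ready: B and D. B is listed earlier → B.
E now also ready, so the ready set is {E, D}; E is listed earlier → E.
That leaves D as the only ready step → D.

C F A B E D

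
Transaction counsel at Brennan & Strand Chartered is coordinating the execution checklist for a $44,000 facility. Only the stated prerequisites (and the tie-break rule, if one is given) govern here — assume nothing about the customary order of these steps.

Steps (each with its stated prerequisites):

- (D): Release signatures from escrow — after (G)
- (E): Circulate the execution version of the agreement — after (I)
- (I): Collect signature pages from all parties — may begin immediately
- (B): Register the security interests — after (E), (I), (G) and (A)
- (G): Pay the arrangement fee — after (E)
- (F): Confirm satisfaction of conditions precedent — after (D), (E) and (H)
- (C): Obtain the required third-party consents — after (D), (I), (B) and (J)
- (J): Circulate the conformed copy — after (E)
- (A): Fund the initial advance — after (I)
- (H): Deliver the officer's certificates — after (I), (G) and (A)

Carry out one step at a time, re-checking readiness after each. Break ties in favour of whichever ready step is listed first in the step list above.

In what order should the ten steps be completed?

(I) (E) (G) (D) (J) (A) (B) (C) (H) (F)

Only (I) has no prerequisites, so it is first.
Ready: (E) and (A). (E) is listed earlier → (E).
(G), (J) and (A) are all available; (G) is listed earlier → (G).
Now (D), (J) and (A) have their prerequisites met. (D) is listed earlier, so (D) next.
(J) and (A) are both available; (J) is listed earlier → (J).
(A) is the only step now ready → (A).
Ready: (B) and (H). (B) is listed earlier → (B).
(C) and (H) are both available; (C) is listed earlier → (C).
That leaves (H) as the only ready step → (H).
Next only (F) has its prerequisites met → (F).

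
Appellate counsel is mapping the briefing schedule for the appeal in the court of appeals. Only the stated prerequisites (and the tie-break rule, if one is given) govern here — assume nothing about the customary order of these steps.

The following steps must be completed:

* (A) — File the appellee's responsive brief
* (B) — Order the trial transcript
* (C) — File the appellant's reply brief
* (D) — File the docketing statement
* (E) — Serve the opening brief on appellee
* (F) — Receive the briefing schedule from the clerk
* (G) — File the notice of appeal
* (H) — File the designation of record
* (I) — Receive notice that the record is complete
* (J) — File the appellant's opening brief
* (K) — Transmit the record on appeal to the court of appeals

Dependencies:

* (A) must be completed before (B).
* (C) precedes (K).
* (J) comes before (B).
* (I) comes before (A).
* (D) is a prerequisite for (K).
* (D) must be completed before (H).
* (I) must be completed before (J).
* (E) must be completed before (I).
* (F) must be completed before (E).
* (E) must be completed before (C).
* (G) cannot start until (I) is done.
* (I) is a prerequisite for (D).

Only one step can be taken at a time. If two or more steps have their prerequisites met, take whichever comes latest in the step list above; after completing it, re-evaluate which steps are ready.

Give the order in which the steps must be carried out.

(F) has no prerequisites → (F) first.
That leaves (E) as the only ready step → (E).
Ready: (I) and (C). (I) is listed later → (I).
Now (J), (G), (D), (C) and (A) have their prerequisites met. (J) is listed later, so (J) next.
Now (G), (D), (C) and (A) have their prerequisites met. (G) is listed later, so (G) next.
(D), (C) and (A) are all available; (D) is listed later → (D).
(H) now also ready, so the ready set is {(H), (C), (A)}; (H) is listed later → (H).
Ready: (C) and (A). (C) is listed later → (C).
(K) now also ready, so the ready set is {(K), (A)}; (K) is listed later → (K).
(A) needed (I), now all done → (A).
Next only (B) has its prerequisites met → (B).

(F) → (E) → (I) → (J) → (G) → (D) → (H) → (C) → (K) → (A) → (B)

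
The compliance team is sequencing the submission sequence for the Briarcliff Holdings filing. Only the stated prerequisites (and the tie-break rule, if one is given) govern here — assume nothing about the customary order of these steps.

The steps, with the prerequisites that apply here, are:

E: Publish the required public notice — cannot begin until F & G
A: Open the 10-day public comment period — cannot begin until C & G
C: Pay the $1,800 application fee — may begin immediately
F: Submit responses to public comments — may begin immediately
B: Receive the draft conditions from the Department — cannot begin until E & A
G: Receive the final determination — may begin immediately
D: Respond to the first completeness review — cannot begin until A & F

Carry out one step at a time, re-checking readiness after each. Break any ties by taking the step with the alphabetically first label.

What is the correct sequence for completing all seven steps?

C → F → G → A → D → E → B

C, F and G have no prerequisites; C has the earlier label, so C is first.
Ready: F and G. F has the earlier label → F.
That leaves G as the only ready step → G.
A and E are both available; A has the earlier label → A.
D now also ready, so the ready set is {D, E}; D has the earlier label → D.
E needed F and G, now all done → E.
B needed A and E, now all done → B.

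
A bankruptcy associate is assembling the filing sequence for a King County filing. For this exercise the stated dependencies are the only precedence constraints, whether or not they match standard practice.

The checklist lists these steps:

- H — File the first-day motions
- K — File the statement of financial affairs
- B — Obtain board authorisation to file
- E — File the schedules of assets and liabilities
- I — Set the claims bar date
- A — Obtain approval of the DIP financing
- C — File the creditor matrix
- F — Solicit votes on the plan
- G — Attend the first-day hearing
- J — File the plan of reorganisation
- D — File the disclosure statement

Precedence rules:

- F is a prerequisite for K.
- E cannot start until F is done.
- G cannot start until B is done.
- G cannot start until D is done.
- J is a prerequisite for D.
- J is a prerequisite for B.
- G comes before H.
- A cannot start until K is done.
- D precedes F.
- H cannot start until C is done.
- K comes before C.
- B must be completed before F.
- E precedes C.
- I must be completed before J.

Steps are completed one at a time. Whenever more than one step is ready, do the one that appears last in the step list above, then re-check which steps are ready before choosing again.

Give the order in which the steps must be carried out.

I J D B G F E K C A H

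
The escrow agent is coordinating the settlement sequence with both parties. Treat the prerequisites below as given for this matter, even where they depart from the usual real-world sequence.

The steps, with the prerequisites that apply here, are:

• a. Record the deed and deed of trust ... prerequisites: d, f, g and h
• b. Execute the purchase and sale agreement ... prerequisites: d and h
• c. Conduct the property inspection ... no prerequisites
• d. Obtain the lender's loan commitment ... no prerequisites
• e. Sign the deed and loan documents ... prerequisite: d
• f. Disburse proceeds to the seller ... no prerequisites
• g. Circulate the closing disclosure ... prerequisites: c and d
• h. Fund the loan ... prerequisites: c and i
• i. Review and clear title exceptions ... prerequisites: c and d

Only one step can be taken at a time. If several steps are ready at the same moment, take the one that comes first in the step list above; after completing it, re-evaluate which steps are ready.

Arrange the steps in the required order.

c, d and f have no prerequisites; c is listed earlier, so c is first.
d and f are both available; d is listed earlier → d.
e, f, g and i are all available; e is listed earlier → e.
f, g and i are all available; f is listed earlier → f.
Ready: g and i. g is listed earlier → g.
i needed c and d, now all done → i.
h needed c and i, now all done → h.
Ready: a and b. a is listed earlier → a.
b is the only step now ready → b.

c, d, e, f, g, i, h, a, b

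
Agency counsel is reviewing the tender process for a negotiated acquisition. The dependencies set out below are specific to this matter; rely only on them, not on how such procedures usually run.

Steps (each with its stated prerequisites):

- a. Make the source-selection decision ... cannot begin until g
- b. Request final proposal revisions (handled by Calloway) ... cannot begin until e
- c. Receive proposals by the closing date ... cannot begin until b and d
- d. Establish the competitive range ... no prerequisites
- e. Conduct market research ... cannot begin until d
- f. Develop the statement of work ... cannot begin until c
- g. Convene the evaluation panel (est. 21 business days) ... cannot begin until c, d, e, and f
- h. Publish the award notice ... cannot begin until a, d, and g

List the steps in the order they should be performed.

Only d has no prerequisites, so it is first.
e needed d, now all done → e.
b is the only step now ready → b.
c needed b and d, now all done → c.
Next only f has its prerequisites met → f.
Next only g has its prerequisites met → g.
That leaves a as the only ready step → a.
h is the only step now ready → h.

d, e, b, c, f, g, a, h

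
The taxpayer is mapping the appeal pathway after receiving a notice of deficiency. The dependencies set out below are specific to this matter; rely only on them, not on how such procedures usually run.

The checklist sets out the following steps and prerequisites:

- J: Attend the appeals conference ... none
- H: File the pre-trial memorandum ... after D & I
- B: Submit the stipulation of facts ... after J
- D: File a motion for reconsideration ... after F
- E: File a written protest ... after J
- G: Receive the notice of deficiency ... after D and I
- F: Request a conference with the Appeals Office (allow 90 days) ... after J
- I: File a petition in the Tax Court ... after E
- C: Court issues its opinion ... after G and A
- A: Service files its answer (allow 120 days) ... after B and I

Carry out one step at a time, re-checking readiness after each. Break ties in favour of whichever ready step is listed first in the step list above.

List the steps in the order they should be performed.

J → B → E → F → D → I → H → G → A → C

Only J has no prerequisites, so it is first.
Now B, E and F have their prerequisites met. B is listed earlier, so B next.
Ready: E and F. E is listed earlier → E.
F and I are both available; F is listed earlier → F.
D and I are both available; D is listed earlier → D.
Next only I has its prerequisites met → I.
Now H, G and A have their prerequisites met. H is listed earlier, so H next.
Ready: G and A. G is listed earlier → G.
A needed B and I, now all done → A.
C needed G and A, now all done → C.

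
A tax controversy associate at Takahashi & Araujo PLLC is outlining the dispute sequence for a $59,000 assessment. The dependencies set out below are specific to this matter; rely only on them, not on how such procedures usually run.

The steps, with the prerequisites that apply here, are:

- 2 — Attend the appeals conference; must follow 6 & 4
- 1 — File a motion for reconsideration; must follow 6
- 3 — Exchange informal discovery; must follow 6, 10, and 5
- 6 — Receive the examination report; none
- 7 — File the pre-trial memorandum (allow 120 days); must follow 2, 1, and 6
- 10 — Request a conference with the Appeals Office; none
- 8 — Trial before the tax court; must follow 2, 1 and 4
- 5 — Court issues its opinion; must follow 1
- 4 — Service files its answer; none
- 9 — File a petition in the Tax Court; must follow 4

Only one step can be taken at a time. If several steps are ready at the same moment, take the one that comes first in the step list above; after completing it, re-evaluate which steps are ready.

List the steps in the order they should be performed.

6 1 10 5 3 4 2 7 8 9

Nothing is required for 6, 10 and 4. 6 is listed earlier → 6 first.
Ready: 1, 10 and 4. 1 is listed earlier → 1.
10, 5 and 4 are all available; 10 is listed earlier → 10.
Now 5 and 4 have their prerequisites met. 5 is listed earlier, so 5 next.
Now 3 and 4 have their prerequisites met. 3 is listed earlier, so 3 next.
4 is the only step now ready → 4.
Ready: 2 and 9. 2 is listed earlier → 2.
7 and 8 now also ready, so the ready set is {7, 8, 9}; 7 is listed earlier → 7.
8 and 9 are both available; 8 is listed earlier → 8.
Next only 9 has its prerequisites met → 9.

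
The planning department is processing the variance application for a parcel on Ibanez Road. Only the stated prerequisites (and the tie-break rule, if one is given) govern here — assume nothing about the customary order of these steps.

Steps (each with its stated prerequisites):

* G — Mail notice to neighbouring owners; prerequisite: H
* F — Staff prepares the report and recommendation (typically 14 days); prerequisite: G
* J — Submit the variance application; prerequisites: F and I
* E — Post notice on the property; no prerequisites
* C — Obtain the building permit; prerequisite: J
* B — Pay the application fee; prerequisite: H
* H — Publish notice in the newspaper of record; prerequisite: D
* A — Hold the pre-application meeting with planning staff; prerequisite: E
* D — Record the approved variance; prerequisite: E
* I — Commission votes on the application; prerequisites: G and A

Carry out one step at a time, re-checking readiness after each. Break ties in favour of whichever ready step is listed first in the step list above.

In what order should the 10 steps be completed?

E A D H G F B I J C

E has no prerequisites → E first.
Ready: A and D. A is listed earlier → A.
D needed E, now all done → D.
That leaves H as the only ready step → H.
Ready: G and B. G is listed earlier → G.
F and I now also ready, so the ready set is {F, B, I}; F is listed earlier → F.
Now B and I have their prerequisites met. B is listed earlier, so B next.
That leaves I as the only ready step → I.
That leaves J as the only ready step → J.
C is the only step now ready → C.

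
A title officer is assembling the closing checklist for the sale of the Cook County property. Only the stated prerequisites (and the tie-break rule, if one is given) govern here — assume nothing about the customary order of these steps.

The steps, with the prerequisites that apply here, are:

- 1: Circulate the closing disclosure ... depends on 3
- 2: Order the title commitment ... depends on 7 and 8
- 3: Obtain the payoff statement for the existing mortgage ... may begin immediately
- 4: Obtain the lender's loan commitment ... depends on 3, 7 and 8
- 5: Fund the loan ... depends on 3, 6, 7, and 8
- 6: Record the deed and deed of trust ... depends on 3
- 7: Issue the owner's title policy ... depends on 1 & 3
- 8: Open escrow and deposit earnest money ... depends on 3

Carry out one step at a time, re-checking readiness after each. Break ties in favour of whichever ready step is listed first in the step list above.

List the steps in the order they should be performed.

3, 1, 6, 7, 8, 2, 4, 5

3 has no prerequisites → 3 first.
1, 6 and 8 are all available; 1 is listed earlier → 1.
Now 6, 7 and 8 have their prerequisites met. 6 is listed earlier, so 6 next.
Now 7 and 8 have their prerequisites met. 7 is listed earlier, so 7 next.
8 needed 3, now all done → 8.
Now 2, 4 and 5 have their prerequisites met. 2 is listed earlier, so 2 next.
Now 4 and 5 have their prerequisites met. 4 is listed earlier, so 4 next.
5 needed 3, 6, 7 and 8, now all done → 5.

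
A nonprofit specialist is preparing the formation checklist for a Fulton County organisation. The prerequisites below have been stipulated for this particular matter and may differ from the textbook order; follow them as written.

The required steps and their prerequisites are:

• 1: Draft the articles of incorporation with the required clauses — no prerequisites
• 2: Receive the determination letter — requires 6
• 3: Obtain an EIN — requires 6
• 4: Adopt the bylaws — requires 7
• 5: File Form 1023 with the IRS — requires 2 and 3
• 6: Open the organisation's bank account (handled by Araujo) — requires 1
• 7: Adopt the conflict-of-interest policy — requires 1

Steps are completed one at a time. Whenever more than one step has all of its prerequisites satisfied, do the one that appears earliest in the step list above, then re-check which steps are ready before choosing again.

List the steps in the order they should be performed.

1, 6, 2, 3, 5, 7, 4

Only 1 has no prerequisites, so it is first.
Now 6 and 7 have their prerequisites met. 6 is listed earlier, so 6 next.
Ready: 2, 3 and 7. 2 is listed earlier → 2.
Now 3 and 7 have their prerequisites met. 3 is listed earlier, so 3 next.
Ready: 5 and 7. 5 is listed earlier → 5.
7 needed 1, now all done → 7.
That leaves 4 as the only ready step → 4.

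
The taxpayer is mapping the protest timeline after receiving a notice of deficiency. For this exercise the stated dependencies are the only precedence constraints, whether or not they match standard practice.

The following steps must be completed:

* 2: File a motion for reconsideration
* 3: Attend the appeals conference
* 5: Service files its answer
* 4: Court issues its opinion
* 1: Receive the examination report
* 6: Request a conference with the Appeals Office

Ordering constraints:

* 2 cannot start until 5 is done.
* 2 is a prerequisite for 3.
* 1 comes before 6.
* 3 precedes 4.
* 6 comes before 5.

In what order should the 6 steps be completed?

1 → 6 → 5 → 2 → 3 → 4

Only 1 has no prerequisites, so it is first.
That leaves 6 as the only ready step → 6.
5 is the only step now ready → 5.
Next only 2 has its prerequisites met → 2.
Next only 3 has its prerequisites met → 3.
4 needed 3, now all done → 4.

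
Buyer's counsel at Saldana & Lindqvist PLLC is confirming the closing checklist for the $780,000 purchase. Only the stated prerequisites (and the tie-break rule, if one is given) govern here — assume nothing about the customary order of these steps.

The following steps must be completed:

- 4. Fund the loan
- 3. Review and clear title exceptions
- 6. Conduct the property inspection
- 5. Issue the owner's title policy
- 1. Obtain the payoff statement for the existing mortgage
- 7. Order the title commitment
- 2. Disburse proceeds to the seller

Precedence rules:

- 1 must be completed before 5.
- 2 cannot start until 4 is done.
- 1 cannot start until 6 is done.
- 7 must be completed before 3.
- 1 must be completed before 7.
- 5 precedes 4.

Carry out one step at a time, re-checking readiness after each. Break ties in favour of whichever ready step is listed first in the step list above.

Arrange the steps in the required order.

6 has no prerequisites → 6 first.
1 needed 6, now all done → 1.
Ready: 5 and 7. 5 is listed earlier → 5.
4 now also ready, so the ready set is {4, 7}; 4 is listed earlier → 4.
2 now also ready, so the ready set is {7, 2}; 7 is listed earlier → 7.
3 and 2 are both available; 3 is listed earlier → 3.
That leaves 2 as the only ready step → 2.

6, 1, 5, 4, 7, 3, 2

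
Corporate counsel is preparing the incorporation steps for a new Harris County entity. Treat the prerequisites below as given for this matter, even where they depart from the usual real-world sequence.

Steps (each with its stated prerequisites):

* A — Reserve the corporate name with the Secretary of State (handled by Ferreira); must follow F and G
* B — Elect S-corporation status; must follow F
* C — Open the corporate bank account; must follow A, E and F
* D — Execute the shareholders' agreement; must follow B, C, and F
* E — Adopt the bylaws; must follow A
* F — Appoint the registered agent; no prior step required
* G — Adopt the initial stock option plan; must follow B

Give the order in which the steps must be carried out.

F → B → G → A → E → C → D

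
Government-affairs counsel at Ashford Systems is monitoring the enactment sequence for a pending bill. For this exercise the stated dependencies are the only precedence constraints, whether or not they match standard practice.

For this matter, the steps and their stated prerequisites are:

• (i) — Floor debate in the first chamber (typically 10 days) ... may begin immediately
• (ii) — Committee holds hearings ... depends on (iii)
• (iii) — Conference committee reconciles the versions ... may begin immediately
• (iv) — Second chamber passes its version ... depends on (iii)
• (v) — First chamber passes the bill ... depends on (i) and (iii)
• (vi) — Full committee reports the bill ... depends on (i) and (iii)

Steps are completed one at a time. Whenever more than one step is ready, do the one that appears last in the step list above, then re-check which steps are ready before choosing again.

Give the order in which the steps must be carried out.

(iii) and (i) have no prerequisites; (iii) is listed later, so (iii) is first.
(iv) and (ii) now also ready, so the ready set is {(iv), (ii), (i)}; (iv) is listed later → (iv).
Ready: (ii) and (i). (ii) is listed later → (ii).
(i) is the only step now ready → (i).
Ready: (vi) and (v). (vi) is listed later → (vi).
(v) is the only step now ready → (v).

(iii), (iv), (ii), (i), (vi), (v)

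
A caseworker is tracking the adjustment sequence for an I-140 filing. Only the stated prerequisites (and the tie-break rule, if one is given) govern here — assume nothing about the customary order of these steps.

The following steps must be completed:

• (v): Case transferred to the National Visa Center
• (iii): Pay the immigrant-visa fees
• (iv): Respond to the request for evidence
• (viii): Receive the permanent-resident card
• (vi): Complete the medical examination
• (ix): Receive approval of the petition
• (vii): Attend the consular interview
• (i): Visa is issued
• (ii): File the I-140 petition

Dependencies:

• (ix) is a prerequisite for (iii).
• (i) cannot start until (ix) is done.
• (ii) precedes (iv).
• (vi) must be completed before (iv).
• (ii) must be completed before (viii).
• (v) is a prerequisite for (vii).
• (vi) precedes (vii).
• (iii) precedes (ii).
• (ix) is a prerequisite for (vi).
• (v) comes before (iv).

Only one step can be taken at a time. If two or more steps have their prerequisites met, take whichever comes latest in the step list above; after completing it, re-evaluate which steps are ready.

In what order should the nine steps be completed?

(ix), (i), (vi), (iii), (ii), (viii), (v), (vii), (iv)

(ix) and (v) have no prerequisites; (ix) is listed later, so (ix) is first.
(i), (vi) and (iii) now also ready, so the ready set is {(i), (vi), (iii), (v)}; (i) is listed later → (i).
(vi), (iii) and (v) are all available; (vi) is listed later → (vi).
(iii) and (v) are both available; (iii) is listed later → (iii).
(ii) and (v) are both available; (ii) is listed later → (ii).
Ready: (viii) and (v). (viii) is listed later → (viii).
(v) is the only step now ready → (v).
(vii) and (iv) are both available; (vii) is listed later → (vii).
Next only (iv) has its prerequisites met → (iv).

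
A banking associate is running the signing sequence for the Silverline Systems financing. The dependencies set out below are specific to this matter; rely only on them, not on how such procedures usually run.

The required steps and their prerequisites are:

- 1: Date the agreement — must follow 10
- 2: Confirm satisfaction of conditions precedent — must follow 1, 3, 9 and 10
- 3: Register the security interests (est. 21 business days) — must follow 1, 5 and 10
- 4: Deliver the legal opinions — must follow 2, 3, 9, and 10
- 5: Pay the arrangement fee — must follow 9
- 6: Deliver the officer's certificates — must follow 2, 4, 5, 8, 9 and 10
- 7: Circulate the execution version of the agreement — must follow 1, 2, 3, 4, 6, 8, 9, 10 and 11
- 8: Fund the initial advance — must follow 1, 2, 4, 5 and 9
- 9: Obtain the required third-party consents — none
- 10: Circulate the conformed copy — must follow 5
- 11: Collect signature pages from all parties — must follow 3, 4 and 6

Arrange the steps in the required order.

9, 5, 10, 1, 3, 2, 4, 8, 6, 11, 7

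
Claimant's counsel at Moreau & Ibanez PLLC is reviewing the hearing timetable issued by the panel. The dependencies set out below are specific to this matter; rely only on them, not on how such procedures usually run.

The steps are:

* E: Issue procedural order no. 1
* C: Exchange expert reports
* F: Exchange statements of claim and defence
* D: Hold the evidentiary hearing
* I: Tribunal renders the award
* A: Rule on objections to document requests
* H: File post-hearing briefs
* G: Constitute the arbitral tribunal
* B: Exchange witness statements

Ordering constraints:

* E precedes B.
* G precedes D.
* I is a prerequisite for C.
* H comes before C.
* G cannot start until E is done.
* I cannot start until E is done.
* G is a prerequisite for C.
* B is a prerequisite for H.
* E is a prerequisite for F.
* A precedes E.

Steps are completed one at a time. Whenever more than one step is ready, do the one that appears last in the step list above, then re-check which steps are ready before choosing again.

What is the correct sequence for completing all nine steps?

A has no prerequisites → A first.
E needed A, now all done → E.
B, G, I and F are all available; B is listed later → B.
Now G, H, I and F have their prerequisites met. G is listed later, so G next.
D now also ready, so the ready set is {H, I, D, F}; H is listed later → H.
I, D and F are all available; I is listed later → I.
Now D, F and C have their prerequisites met. D is listed later, so D next.
Ready: F and C. F is listed later → F.
C needed G, H and I, now all done → C.

A E B G H I D F C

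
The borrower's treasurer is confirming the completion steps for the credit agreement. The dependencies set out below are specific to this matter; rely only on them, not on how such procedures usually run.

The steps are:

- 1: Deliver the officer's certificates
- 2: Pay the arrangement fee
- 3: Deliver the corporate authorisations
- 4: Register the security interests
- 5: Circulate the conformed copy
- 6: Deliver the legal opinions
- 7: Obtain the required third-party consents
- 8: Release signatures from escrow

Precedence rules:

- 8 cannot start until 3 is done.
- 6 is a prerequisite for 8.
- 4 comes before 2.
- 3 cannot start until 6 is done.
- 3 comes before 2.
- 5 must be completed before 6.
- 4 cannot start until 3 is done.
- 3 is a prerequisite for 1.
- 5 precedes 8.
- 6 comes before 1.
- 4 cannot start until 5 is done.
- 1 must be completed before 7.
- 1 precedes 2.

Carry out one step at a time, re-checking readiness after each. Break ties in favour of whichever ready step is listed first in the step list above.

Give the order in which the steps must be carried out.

5 → 6 → 3 → 1 → 4 → 2 → 7 → 8

5 is the only step with nothing outstanding, so it goes first.
That leaves 6 as the only ready step → 6.
3 needed 6, now all done → 3.
Now 1, 4 and 8 have their prerequisites met. 1 is listed earlier, so 1 next.
4, 7 and 8 are all available; 4 is listed earlier → 4.
2 now also ready, so the ready set is {2, 7, 8}; 2 is listed earlier → 2.
Now 7 and 8 have their prerequisites met. 7 is listed earlier, so 7 next.
That leaves 8 as the only ready step → 8.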